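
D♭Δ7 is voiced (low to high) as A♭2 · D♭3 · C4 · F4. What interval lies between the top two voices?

Those voices are C4 and F4.
C up to F spans 4 letter names and 5 semitones — a perfect fourth.

perfect fourth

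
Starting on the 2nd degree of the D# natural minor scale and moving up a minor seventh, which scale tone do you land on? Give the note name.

D#

The scale is D# E# F# G# A# B C#.
The 2nd degree is E#; a minor seventh above that is D# — scale degree 1.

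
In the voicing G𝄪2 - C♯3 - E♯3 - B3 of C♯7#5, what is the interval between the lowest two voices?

Those voices are G𝄪2 and C♯3.
From G𝄪 to C♯: 4 semitones over a fourth = diminished.

diminished 4th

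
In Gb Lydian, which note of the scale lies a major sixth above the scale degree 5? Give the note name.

The scale is Gb Ab Bb C Db Eb F.
The scale degree 5 is Db; a major sixth above that is Bb — scale degree 3.

Bb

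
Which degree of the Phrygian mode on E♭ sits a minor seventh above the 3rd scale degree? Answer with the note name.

Fb

The scale is E♭ F♭ G♭ A♭ B♭ C♭ D♭.
The 3rd scale degree is G♭; a minor seventh above that is F♭ — scale degree 2.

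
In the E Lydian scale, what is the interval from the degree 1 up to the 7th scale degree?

Spelling the E Lydian scale: E F# G# A# B C# D#.
So we need the interval from E up to D#.
Counting 7 letters and 11 half steps from E gives a major seventh.

major seventh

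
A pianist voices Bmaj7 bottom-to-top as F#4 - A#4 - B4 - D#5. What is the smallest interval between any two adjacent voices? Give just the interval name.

Adjacent intervals: F#4→A#4 = major third; A#4→B4 = minor second; B4→D#5 = major third.
The smallest is A#4 to B4, a minor second (1 semitone).

minor second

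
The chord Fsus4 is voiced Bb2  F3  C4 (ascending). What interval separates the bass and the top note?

The outer voices are Bb2 and C4.
Bb up to C spans 9 letter names and 14 semitones — a major ninth.

major ninth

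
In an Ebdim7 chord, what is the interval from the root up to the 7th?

d7

Eb°7 is spelled Eb–Gb–Bbb–Dbb.
So we need the interval from Eb up to Dbb.
From Eb to Dbb: 9 semitones over a seventh = diminished.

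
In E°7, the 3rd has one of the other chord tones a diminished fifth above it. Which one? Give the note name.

Db

E°7 (E diminished seventh): E-G-B♭-D♭.
The 3rd is G. A diminished fifth above G is D♭.
D♭ is the chord's 7th.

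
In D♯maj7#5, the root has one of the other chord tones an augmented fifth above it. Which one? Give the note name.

A##

The chord tones of D♯maj7#5 are D♯–F𝄪–A𝄪–C𝄪.
The root is D♯. An augmented fifth above D♯ is A𝄪.
A𝄪 is the chord's 5th.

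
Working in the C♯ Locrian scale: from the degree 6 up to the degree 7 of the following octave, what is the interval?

major ninth

The scale runs C♯ D E F♯ G A B.
So we need the interval from A up to B.
From A to B is 14 semitones, exactly the major ninth.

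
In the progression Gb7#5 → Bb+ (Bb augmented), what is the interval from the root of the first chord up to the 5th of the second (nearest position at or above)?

augmented seventh

The root of Gb7#5 is Gb; the 5th of Bb+ (Bb augmented) is F#.
7 letter names make it a seventh; at 12 semitones (a half step wider than major) the quality is augmented.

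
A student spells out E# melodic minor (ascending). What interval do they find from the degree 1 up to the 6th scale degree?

Spelling E# melodic minor (ascending): E# F## G# A# B# C## D##.
Degree 1 = E#; 6th degree = C##.
E# up to C## spans 6 letter names and 9 semitones — a major sixth.

major sixth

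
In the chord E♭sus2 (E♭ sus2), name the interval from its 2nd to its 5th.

E♭sus2 (E♭ sus2): E♭-F-B♭.
2nd = F; 5th = B♭.
Counting 4 letters and 5 half steps from F gives a perfect fourth.

perfect 4th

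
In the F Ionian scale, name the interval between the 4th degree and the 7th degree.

Spelling the F Ionian scale: F G A Bb C D E.
4th degree = Bb; degree 7 = E.
From Bb to E: 6 semitones over a fourth = augmented.

augmented fourth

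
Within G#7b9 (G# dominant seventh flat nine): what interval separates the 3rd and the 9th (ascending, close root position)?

G#7b9 (G# dominant seventh flat nine) is spelled G#-B#-D#-F#-A.
That puts B# below A.
7 letter names make it a seventh; at 9 semitones (a whole step narrower than major) the quality is diminished.

d7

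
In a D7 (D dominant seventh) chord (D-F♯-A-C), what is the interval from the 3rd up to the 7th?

diminished fifth

So we need the interval from F♯ up to C.
From F♯ to C: 6 semitones over a fifth = diminished.
That tritone between 3rd and 7th is what gives the dominant seventh its pull toward resolution.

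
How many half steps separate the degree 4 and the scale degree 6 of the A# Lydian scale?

The scale is A# B# C## D## E# F## G##.
D## up to F## is a minor third — 3 semitones.

3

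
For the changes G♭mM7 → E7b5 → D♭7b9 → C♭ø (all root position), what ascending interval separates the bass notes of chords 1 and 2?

The roots are G♭ and E.
6 letter names make it a sixth; at 10 semitones (a half step wider than major) the quality is augmented.

augmented sixth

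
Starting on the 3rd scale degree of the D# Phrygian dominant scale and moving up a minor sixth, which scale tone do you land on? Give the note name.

The scale is D# E F## G# A# B C#.
The 3rd scale degree is F##; a minor sixth above that is D# — scale degree 1.

D#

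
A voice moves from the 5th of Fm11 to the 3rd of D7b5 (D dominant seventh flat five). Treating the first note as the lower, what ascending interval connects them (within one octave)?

augmented fourth

The 5th of Fm11 is C; the 3rd of D7b5 (D dominant seventh flat five) is F♯.
From C to F♯: 6 semitones over a fourth = augmented.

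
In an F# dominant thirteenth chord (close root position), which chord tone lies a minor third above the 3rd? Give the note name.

Spelling the chord: F# A# C# E G# D#.
The 3rd is A#. A minor third above A# is C#.
C# is the chord's 5th.

C#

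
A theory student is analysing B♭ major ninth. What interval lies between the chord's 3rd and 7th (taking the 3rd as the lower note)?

B♭maj9 is spelled B♭ D F A C.
That puts D below A.
Counting 5 letters and 7 half steps from D gives a perfect fifth.

perfect fifth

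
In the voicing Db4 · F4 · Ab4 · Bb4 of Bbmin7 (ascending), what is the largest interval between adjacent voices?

major third

Adjacent intervals: Db4→F4 = major third; F4→Ab4 = minor third; Ab4→Bb4 = major second.
The largest is Db4 to F4, a major third (4 semitones).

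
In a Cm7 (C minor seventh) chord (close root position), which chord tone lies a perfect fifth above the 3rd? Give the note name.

The chord tones of C-7 are C-E♭-G-B♭.
The 3rd is E♭. A perfect fifth above E♭ is B♭.
B♭ is the chord's 7th.

Bb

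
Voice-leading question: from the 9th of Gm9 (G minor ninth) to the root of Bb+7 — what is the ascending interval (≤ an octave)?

The 9th of Gm9 (G minor ninth) is A; the root of Bb+7 is Bb.
A up to Bb is 1 semitone, a half step narrower than a major second, so the interval is minor.

minor second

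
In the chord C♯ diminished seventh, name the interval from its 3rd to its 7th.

The chord tones of C♯°7 (C♯ diminished seventh) are C♯–E–G–B♭.
The 3rd is E and the 7th is B♭.
5 letter names make it a fifth; at 6 semitones (a half step narrower than perfect) the quality is diminished.

diminished fifth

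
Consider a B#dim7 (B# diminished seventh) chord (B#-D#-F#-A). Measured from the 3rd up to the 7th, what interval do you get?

So we need the interval from D# up to A.
From D# to A: 6 semitones over a fifth = diminished.

diminished fifth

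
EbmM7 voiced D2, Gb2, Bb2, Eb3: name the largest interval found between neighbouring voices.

Adjacent intervals: D2→Gb2 = diminished fourth; Gb2→Bb2 = major third; Bb2→Eb3 = perfect fourth.
The largest is Bb2 to Eb3, a perfect fourth (5 semitones).

perfect fourth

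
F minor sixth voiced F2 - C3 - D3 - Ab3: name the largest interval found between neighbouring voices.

Adjacent intervals: F2→C3 = perfect fifth; C3→D3 = major second; D3→Ab3 = diminished fifth.
The largest is F2 to C3, a perfect fifth (7 semitones).

P5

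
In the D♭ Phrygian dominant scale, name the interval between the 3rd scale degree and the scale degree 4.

Spelling the D♭ Phrygian dominant scale: D♭ E𝄫 F G♭ A♭ B𝄫 C♭.
So we need the interval from F up to G♭.
From F to G♭: 1 semitone over a second = minor.

m2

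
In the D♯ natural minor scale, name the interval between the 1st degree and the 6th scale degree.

minor 6th

D♯ natural minor: D♯ E♯ F♯ G♯ A♯ B C♯.
The 1st degree is D♯ and the degree 6 is B.
6 letter names make it a sixth; at 8 semitones (a half step narrower than major) the quality is minor.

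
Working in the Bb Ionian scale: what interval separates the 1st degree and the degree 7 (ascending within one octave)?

major seventh

Spelling the Bb Ionian scale: Bb C D Eb F G A.
So we need the interval from Bb up to A.
Counting 7 letters and 11 half steps from Bb gives a major seventh.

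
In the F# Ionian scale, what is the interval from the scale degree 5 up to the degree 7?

F# major: F# G# A# B C# D# E#.
So we need the interval from C# up to E#.
Counting 3 letters and 4 half steps from C# gives a major third.

major third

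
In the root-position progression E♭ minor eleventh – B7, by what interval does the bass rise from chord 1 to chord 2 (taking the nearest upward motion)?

A5

The roots are E♭ and B.
E♭ up to B is 8 semitones, a half step wider than a perfect fifth, so the interval is augmented.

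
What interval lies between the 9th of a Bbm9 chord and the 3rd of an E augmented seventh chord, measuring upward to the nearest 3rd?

Bbm9 has C as its 9th, and E augmented seventh has G# as its 3rd.
From C to G#: 8 semitones over a fifth = augmented.

augmented fifth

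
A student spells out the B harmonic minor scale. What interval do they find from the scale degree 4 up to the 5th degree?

major 2nd

Spelling the B harmonic minor scale: B C# D E F# G A#.
So we need the interval from E up to F#.
From E to F# is 2 semitones, exactly the major second.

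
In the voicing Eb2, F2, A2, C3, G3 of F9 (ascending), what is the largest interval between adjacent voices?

Adjacent intervals: Eb2→F2 = major second; F2→A2 = major third; A2→C3 = minor third; C3→G3 = perfect fifth.
The largest is C3 to G3, a perfect fifth (7 semitones).

perfect fifth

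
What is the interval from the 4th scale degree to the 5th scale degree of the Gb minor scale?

major second

Spelling the Gb minor scale: Gb Ab Bbb Cb Db Ebb Fb.
4th scale degree = Cb; 5th degree = Db.
Counting 2 letters and 2 half steps from Cb gives a major second.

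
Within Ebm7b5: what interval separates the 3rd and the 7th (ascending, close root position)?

perfect fifth

Eb half-diminished seventh is spelled Eb–Gb–Bbb–Db.
3rd = Gb; 7th = Db.
From Gb to Db is 7 semitones, exactly the perfect fifth.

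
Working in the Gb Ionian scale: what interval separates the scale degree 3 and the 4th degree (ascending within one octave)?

minor second

Spelling the Gb Ionian scale: Gb Ab Bb Cb Db Eb F.
The scale degree 3 is Bb and the 4th scale degree is Cb.
Bb up to Cb is 1 semitone, a half step narrower than a major second, so the interval is minor.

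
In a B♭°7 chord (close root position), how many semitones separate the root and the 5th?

The chord tones of B♭°7 are B♭, D♭, F♭, A𝄫.
B♭ to F♭ is a diminished fifth: 6 semitones.

6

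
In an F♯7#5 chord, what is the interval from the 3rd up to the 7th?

F♯ augmented seventh is spelled F♯ A♯ C𝄪 E.
3rd = A♯; 7th = E.
5 letter names make it a fifth; at 6 semitones (a half step narrower than perfect) the quality is diminished.
That tritone between 3rd and 7th is what gives the dominant seventh its pull toward resolution.

d5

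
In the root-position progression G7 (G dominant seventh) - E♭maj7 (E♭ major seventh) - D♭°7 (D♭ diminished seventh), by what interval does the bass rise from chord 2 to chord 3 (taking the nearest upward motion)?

minor seventh

The roots are E♭ and D♭.
7 letter names make it a seventh; at 10 semitones (a half step narrower than major) the quality is minor.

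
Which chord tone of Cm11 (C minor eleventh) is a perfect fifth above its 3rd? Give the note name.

Bb

Spelling the chord: C, E♭, G, B♭, D, F.
The 3rd is E♭. A perfect fifth above E♭ is B♭.
B♭ is the chord's 7th.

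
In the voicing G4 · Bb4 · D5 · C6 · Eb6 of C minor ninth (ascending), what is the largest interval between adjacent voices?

m7

Adjacent intervals: G4→Bb4 = minor third; Bb4→D5 = major third; D5→C6 = minor seventh; C6→Eb6 = minor third.
The largest is D5 to C6, a minor seventh (10 semitones).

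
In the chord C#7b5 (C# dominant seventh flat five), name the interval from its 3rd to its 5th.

diminished third

C#7b5 (C# dominant seventh flat five): C#-E#-G-B.
The 3rd is E# and the 5th is G.
3 letter names make it a third; at 2 semitones (a whole step narrower than major) the quality is diminished.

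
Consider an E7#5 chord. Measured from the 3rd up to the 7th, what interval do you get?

Spelling the chord: E-G#-B#-D.
3rd = G#; 7th = D.
G# up to D is 6 semitones, a half step narrower than a perfect fifth, so the interval is diminished.
This 3–7 tritone is the characteristic tension at the heart of the dominant sound.

diminished 5th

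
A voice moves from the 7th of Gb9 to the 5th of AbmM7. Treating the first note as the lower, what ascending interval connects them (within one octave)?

Gb9 has Fb as its 7th, and AbmM7 has Eb as its 5th.
Counting 7 letters and 11 half steps from Fb gives a major seventh.

major seventh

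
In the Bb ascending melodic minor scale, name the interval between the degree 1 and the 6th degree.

major sixth

Bb melodic minor: Bb C Db Eb F G A.
Degree 1 = Bb; scale degree 6 = G.
Bb up to G spans 6 letter names and 9 semitones — a major sixth.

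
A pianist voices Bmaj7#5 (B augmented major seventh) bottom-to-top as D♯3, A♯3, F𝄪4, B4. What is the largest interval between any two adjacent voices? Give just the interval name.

M6

Adjacent intervals: D♯3→A♯3 = perfect fifth; A♯3→F𝄪4 = major sixth; F𝄪4→B4 = diminished fourth.
The largest is A♯3 to F𝄪4, a major sixth (9 semitones).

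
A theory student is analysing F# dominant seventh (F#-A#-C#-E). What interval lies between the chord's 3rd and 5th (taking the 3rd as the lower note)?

So we need the interval from A# up to C#.
From A# to C#: 3 semitones over a third = minor.

minor third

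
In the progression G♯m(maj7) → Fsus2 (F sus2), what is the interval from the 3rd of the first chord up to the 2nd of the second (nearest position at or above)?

m6

G♯m(maj7) has B as its 3rd, and Fsus2 (F sus2) has G as its 2nd.
6 letter names make it a sixth; at 8 semitones (a half step narrower than major) the quality is minor.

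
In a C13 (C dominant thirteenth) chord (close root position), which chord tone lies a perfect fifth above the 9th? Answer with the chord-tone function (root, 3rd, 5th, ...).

13th

C13: C, E, G, B♭, D, A.
The 9th is D. A perfect fifth above D is A.
A is the chord's 13th.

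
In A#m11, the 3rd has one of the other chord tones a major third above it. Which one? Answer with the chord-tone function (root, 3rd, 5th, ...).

A# minor eleventh: A#, C#, E#, G#, B#, D#.
The 3rd is C#. A major third above C# is E#.
E# is the chord's 5th.

5th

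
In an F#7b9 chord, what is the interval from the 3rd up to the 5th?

m3

F#7b9 (F# dominant seventh flat nine) is spelled F#–A#–C#–E–G.
So we need the interval from A# up to C#.
3 letter names make it a third; at 3 semitones (a half step narrower than major) the quality is minor.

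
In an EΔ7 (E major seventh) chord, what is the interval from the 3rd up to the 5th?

minor third

Spelling the chord: E-G#-B-D#.
So we need the interval from G# up to B.
G# up to B is 3 semitones, a half step narrower than a major third, so the interval is minor.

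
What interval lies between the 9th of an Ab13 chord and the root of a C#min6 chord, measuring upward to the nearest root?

Ab13 has Bb as its 9th, and C#min6 has C# as its root.
Bb up to C# is 3 semitones, a half step wider than a major second, so the interval is augmented.

augmented second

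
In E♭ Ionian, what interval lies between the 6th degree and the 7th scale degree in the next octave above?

major ninth

The scale runs E♭ F G A♭ B♭ C D.
The 6th degree is C and the 7th scale degree (up an octave) is D.
C up to D spans 9 letter names and 14 semitones — a major ninth.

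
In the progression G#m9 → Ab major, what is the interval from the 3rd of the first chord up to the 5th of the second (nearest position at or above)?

diminished 4th

G#m9 has B as its 3rd, and Ab major has Eb as its 5th.
4 letter names make it a fourth; at 4 semitones (a half step narrower than perfect) the quality is diminished.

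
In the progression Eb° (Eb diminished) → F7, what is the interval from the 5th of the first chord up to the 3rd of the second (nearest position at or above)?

The 5th of Eb° (Eb diminished) is Bbb; the 3rd of F7 is A.
7 letter names make it a seventh; at 12 semitones (a half step wider than major) the quality is augmented.

A7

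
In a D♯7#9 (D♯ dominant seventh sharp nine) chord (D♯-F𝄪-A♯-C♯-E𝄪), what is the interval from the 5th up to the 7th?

5th = A♯; 7th = C♯.
A♯ up to C♯ is 3 semitones, a half step narrower than a major third, so the interval is minor.

minor third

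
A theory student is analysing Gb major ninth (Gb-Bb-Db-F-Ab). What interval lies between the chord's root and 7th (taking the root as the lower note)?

Root = Gb; 7th = F.
Gb up to F spans 7 letter names and 11 semitones — a major seventh.

major seventh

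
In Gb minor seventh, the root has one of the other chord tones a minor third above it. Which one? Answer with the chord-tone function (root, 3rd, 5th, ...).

The chord tones of Gbm7 are Gb Bbb Db Fb.
The root is Gb. A minor third above Gb is Bbb.
Bbb is the chord's 3rd.

3rd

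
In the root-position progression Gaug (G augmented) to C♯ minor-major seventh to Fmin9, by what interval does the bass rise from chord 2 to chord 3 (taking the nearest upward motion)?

diminished 4th

The roots are C♯ and F.
4 letter names make it a fourth; at 4 semitones (a half step narrower than perfect) the quality is diminished.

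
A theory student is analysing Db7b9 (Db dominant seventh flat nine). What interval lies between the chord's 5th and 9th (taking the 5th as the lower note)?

Db7b9 (Db dominant seventh flat nine): Db F Ab Cb Ebb.
The 5th is Ab and the 9th is Ebb.
Ab up to Ebb is 6 semitones, a half step narrower than a perfect fifth, so the interval is diminished.

diminished fifth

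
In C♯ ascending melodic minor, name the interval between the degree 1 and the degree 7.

M7

Spelling C♯ ascending melodic minor: C♯ D♯ E F♯ G♯ A♯ B♯.
So we need the interval from C♯ up to B♯.
From C♯ to B♯ is 11 semitones, exactly the major seventh.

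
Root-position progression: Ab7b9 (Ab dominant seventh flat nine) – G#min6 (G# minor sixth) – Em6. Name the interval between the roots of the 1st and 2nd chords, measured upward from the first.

The roots are Ab and G#.
Ab up to G# is 12 semitones, a half step wider than a major seventh, so the interval is augmented.

A7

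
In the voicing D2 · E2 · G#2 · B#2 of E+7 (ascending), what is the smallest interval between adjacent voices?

Adjacent intervals: D2→E2 = major second; E2→G#2 = major third; G#2→B#2 = major third.
The smallest is D2 to E2, a major second (2 semitones).

major second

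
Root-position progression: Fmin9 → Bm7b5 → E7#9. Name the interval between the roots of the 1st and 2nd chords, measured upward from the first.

The roots are F and B.
From F to B: 6 semitones over a fourth = augmented.

augmented 4th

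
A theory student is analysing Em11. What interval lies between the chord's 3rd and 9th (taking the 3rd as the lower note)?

major seventh

Spelling the chord: E, G, B, D, F#, A.
So we need the interval from G up to F#.
G up to F# spans 7 letter names and 11 semitones — a major seventh.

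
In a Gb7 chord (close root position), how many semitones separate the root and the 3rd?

Spelling the chord: Gb–Bb–Db–Fb.
Gb to Bb is a major third: 4 semitones.

4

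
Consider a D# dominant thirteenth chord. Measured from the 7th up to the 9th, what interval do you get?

The chord tones of D#13 are D#–F##–A#–C#–E#–B#.
7th = C#; 9th = E#.
C# up to E# spans 3 letter names and 4 semitones — a major third.

major third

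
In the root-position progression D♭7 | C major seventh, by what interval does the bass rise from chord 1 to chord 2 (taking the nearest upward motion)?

major 7th

The roots are D♭ and C.
From D♭ to C is 11 semitones, exactly the major seventh.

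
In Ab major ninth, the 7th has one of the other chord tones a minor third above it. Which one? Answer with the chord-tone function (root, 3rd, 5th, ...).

9th

The chord tones of Abmaj9 (Ab major ninth) are Ab, C, Eb, G, Bb.
The 7th is G. A minor third above G is Bb.
Bb is the chord's 9th.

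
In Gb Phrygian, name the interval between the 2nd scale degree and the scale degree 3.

Gb phrygian: Gb Abb Bbb Cb Db Ebb Fb.
The 2nd scale degree is Abb and the degree 3 is Bbb.
Counting 2 letters and 2 half steps from Abb gives a major second.

M2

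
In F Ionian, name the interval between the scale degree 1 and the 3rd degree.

F major: F G A B♭ C D E.
So we need the interval from F up to A.
F up to A spans 3 letter names and 4 semitones — a major third.

major third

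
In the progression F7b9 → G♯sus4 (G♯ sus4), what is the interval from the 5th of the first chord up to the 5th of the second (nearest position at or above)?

augmented second

F7b9 has C as its 5th, and G♯sus4 (G♯ sus4) has D♯ as its 5th.
From C to D♯: 3 semitones over a second = augmented.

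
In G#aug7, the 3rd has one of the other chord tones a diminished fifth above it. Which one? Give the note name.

F#

G#+7 is spelled G#–B#–D##–F#.
The 3rd is B#. A diminished fifth above B# is F#.
F# is the chord's 7th.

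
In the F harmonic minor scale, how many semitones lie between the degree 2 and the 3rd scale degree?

1

The scale is F G A♭ B♭ C D♭ E.
G up to A♭ is a minor second — 1 semitone.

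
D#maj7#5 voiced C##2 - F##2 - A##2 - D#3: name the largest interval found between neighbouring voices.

perfect 4th

Adjacent intervals: C##2→F##2 = perfect fourth; F##2→A##2 = major third; A##2→D#3 = diminished fourth.
The largest is C##2 to F##2, a perfect fourth (5 semitones).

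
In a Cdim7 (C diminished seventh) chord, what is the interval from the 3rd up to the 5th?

minor 3rd

Cdim7 (C diminished seventh) is spelled C-Eb-Gb-Bbb.
So we need the interval from Eb up to Gb.
From Eb to Gb: 3 semitones over a third = minor.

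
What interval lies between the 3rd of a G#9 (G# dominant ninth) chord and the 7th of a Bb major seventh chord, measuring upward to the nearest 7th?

d7

The 3rd of G#9 (G# dominant ninth) is B#; the 7th of Bb major seventh is A.
7 letter names make it a seventh; at 9 semitones (a whole step narrower than major) the quality is diminished.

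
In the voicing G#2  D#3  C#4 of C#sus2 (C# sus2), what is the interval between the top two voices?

Those voices are D#3 and C#4.
7 letter names make it a seventh; at 10 semitones (a half step narrower than major) the quality is minor.

minor seventh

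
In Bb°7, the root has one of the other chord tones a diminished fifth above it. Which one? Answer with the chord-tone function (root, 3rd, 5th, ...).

Bbdim7 is spelled Bb–Db–Fb–Abb.
The root is Bb. A diminished fifth above Bb is Fb.
Fb is the chord's 5th.

5th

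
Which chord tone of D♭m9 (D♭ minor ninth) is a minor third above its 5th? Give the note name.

Cb

Spelling the chord: D♭–F♭–A♭–C♭–E♭.
The 5th is A♭. A minor third above A♭ is C♭.
C♭ is the chord's 7th.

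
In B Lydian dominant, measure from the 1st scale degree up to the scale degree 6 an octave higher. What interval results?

The scale runs B C# D# E# F# G# A.
So we need the interval from B up to G#.
From B to G# is 21 semitones, exactly the major thirteenth.

major 13th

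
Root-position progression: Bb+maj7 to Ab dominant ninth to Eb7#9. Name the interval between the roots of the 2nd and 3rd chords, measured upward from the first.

P5

The roots are Ab and Eb.
Counting 5 letters and 7 half steps from Ab gives a perfect fifth.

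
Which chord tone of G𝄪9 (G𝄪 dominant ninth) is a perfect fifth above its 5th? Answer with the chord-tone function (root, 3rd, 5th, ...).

G𝄪9 is spelled G𝄪-B𝄪-D𝄪-F𝄪-A𝄪.
The 5th is D𝄪. A perfect fifth above D𝄪 is A𝄪.
A𝄪 is the chord's 9th.

9th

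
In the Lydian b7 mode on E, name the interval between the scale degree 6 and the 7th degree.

minor second

The scale runs E F♯ G♯ A♯ B C♯ D.
So we need the interval from C♯ up to D.
2 letter names make it a second; at 1 semitone (a half step narrower than major) the quality is minor.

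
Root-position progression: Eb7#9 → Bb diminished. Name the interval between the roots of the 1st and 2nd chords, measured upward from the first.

The roots are Eb and Bb.
Eb up to Bb spans 5 letter names and 7 semitones — a perfect fifth.

perfect fifth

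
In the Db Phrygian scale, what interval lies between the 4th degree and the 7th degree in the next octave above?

The scale runs Db Ebb Fb Gb Ab Bbb Cb.
The 4th degree is Gb and the scale degree 7 (up an octave) is Cb.
Gb up to Cb spans 11 letter names and 17 semitones — a perfect eleventh.

perfect eleventh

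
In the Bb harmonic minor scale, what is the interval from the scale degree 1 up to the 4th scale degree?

Spelling the Bb harmonic minor scale: Bb C Db Eb F Gb A.
That puts Bb below Eb.
From Bb to Eb is 5 semitones, exactly the perfect fourth.

perfect fourth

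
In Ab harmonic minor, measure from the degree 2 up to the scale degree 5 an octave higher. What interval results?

perfect eleventh

Spelling Ab harmonic minor: Ab Bb Cb Db Eb Fb G.
Degree 2 = Bb; 5th degree (up an octave) = Eb.
From Bb to Eb is 17 semitones, exactly the perfect eleventh.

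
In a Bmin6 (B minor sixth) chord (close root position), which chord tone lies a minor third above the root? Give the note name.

Bm6 (B minor sixth) is spelled B-D-F#-G#.
The root is B. A minor third above B is D.
D is the chord's 3rd.

D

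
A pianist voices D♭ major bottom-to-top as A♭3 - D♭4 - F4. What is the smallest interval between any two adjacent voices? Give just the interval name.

M3

Adjacent intervals: A♭3→D♭4 = perfect fourth; D♭4→F4 = major third.
The smallest is D♭4 to F4, a major third (4 semitones).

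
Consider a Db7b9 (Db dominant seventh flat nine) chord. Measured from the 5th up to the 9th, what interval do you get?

d5

The chord tones of Db7b9 (Db dominant seventh flat nine) are Db–F–Ab–Cb–Ebb.
So we need the interval from Ab up to Ebb.
From Ab to Ebb: 6 semitones over a fifth = diminished.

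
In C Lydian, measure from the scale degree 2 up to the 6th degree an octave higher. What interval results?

perfect twelfth

The scale runs C D E F♯ G A B.
Scale degree 2 = D; 6th scale degree (up an octave) = A.
D up to A spans 12 letter names and 19 semitones — a perfect twelfth.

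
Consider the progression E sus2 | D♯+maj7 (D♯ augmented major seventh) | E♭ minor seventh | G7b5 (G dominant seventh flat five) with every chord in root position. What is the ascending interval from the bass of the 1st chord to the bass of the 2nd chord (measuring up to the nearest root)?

M7

The roots are E and D♯.
Counting 7 letters and 11 half steps from E gives a major seventh.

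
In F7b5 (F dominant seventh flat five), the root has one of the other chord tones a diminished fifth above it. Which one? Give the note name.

Cb

Spelling the chord: F A Cb Eb.
The root is F. A diminished fifth above F is Cb.
Cb is the chord's 5th.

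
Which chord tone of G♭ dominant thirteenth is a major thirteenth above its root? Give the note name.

Eb

G♭ dominant thirteenth: G♭, B♭, D♭, F♭, A♭, E♭.
The root is G♭. A major thirteenth above G♭ is E♭.
E♭ is the chord's 13th.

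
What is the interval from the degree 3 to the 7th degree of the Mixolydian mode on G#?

G# mixolydian: G# A# B# C# D# E# F#.
The degree 3 is B# and the degree 7 is F#.
5 letter names make it a fifth; at 6 semitones (a half step narrower than perfect) the quality is diminished.

diminished fifth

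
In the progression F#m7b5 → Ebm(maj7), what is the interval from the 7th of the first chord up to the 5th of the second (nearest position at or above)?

diminished 5th

The 7th of F#m7b5 is E; the 5th of Ebm(maj7) is Bb.
5 letter names make it a fifth; at 6 semitones (a half step narrower than perfect) the quality is diminished.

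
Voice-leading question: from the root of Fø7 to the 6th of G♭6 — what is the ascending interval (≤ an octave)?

m7

The root of Fø7 is F; the 6th of G♭6 is E♭.
F up to E♭ is 10 semitones, a half step narrower than a major seventh, so the interval is minor.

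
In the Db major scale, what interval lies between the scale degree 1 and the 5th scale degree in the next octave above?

perfect twelfth

The scale runs Db Eb F Gb Ab Bb C.
The scale degree 1 is Db and the 5th degree (up an octave) is Ab.
From Db to Ab is 19 semitones, exactly the perfect twelfth.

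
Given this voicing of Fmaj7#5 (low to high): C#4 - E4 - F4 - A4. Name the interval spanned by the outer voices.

m6

The outer voices are C#4 and A4.
C# up to A is 8 semitones, a half step narrower than a major sixth, so the interval is minor.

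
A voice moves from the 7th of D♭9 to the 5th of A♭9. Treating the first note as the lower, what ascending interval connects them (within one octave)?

major third

D♭9 has C♭ as its 7th, and A♭9 has E♭ as its 5th.
Counting 3 letters and 4 half steps from C♭ gives a major third.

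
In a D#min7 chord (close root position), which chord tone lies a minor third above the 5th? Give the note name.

D#m7 (D# minor seventh) is spelled D# F# A# C#.
The 5th is A#. A minor third above A# is C#.
C# is the chord's 7th.

C#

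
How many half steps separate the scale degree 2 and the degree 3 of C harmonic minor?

The scale is C D Eb F G Ab B.
D up to Eb is a minor second — 1 semitone.

1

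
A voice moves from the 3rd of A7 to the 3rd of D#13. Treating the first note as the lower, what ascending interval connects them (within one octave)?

augmented fourth

The 3rd of A7 is C#; the 3rd of D#13 is F##.
C# up to F## is 6 semitones, a half step wider than a perfect fourth, so the interval is augmented.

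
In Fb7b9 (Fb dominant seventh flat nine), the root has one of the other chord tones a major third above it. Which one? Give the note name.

Ab

Fb7b9 (Fb dominant seventh flat nine): Fb Ab Cb Ebb Gbb.
The root is Fb. A major third above Fb is Ab.
Ab is the chord's 3rd.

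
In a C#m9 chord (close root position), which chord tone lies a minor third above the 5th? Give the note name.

B

C#min9 is spelled C# E G# B D#.
The 5th is G#. A minor third above G# is B.
B is the chord's 7th.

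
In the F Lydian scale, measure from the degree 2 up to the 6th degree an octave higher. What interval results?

perfect twelfth

The scale runs F G A B C D E.
So we need the interval from G up to D.
G up to D spans 12 letter names and 19 semitones — a perfect twelfth.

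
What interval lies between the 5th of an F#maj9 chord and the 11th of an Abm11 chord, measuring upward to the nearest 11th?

diminished 2nd

F#maj9 has C# as its 5th, and Abm11 has Db as its 11th.
From C# to Db: 0 semitones over a second = diminished.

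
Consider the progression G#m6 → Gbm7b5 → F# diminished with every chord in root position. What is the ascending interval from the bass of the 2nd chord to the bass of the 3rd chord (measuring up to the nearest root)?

The roots are Gb and F#.
From Gb to F#: 12 semitones over a seventh = augmented.

A7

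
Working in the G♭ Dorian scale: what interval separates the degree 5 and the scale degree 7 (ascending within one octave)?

minor 3rd

The scale runs G♭ A♭ B𝄫 C♭ D♭ E♭ F♭.
So we need the interval from D♭ up to F♭.
From D♭ to F♭: 3 semitones over a third = minor.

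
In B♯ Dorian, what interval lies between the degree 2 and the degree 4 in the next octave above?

minor tenth

The scale runs B♯ C𝄪 D♯ E♯ F𝄪 G𝄪 A♯.
So we need the interval from C𝄪 up to E♯.
C𝄪 up to E♯ is 15 semitones, a half step narrower than a major tenth, so the interval is minor.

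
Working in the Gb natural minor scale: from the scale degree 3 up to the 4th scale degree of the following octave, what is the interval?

major ninth

Gb natural minor: Gb Ab Bbb Cb Db Ebb Fb.
So we need the interval from Bbb up to Cb.
Bbb up to Cb spans 9 letter names and 14 semitones — a major ninth.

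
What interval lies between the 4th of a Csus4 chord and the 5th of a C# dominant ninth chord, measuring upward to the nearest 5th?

The 4th of Csus4 is F; the 5th of C# dominant ninth is G#.
F up to G# is 3 semitones, a half step wider than a major second, so the interval is augmented.

A2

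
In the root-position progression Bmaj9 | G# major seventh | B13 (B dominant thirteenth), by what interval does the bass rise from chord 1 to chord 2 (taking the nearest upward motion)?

The roots are B and G#.
Counting 6 letters and 9 half steps from B gives a major sixth.

major sixth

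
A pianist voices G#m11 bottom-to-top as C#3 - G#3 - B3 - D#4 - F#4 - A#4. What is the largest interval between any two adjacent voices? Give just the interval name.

Adjacent intervals: C#3→G#3 = perfect fifth; G#3→B3 = minor third; B3→D#4 = major third; D#4→F#4 = minor third; F#4→A#4 = major third.
The largest is C#3 to G#3, a perfect fifth (7 semitones).

P5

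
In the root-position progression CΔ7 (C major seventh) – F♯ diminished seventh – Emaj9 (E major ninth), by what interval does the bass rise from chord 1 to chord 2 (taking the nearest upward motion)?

augmented fourth

The roots are C and F♯.
From C to F♯: 6 semitones over a fourth = augmented.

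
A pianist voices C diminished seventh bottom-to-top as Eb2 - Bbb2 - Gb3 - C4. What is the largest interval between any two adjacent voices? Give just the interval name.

Adjacent intervals: Eb2→Bbb2 = diminished fifth; Bbb2→Gb3 = major sixth; Gb3→C4 = augmented fourth.
The largest is Bbb2 to Gb3, a major sixth (9 semitones).

major sixth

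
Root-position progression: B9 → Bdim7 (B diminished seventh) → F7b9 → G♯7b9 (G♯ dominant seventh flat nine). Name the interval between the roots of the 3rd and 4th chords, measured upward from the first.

augmented second

The roots are F and G♯.
From F to G♯: 3 semitones over a second = augmented.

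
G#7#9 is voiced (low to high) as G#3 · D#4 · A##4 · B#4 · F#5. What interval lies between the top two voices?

Those voices are B#4 and F#5.
B# up to F# is 6 semitones, a half step narrower than a perfect fifth, so the interval is diminished.

d5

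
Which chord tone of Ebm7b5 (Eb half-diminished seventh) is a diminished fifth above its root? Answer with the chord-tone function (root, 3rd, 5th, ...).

5th

Ebø: Eb-Gb-Bbb-Db.
The root is Eb. A diminished fifth above Eb is Bbb.
Bbb is the chord's 5th.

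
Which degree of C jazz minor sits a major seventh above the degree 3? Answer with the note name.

D

The scale is C D Eb F G A B.
The degree 3 is Eb; a major seventh above that is D — scale degree 2.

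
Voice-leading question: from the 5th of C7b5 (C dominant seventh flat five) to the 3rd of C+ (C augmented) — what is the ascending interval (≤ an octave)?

augmented sixth

C7b5 (C dominant seventh flat five) has Gb as its 5th, and C+ (C augmented) has E as its 3rd.
From Gb to E: 10 semitones over a sixth = augmented.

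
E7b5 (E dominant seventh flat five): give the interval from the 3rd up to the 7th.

diminished fifth

E7b5 (E dominant seventh flat five): E G♯ B♭ D.
That puts G♯ below D.
From G♯ to D: 6 semitones over a fifth = diminished.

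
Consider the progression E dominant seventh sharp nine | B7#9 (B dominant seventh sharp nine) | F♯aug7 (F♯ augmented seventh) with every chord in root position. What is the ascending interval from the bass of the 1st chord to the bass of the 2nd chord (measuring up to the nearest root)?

perfect fifth

The roots are E and B.
From E to B is 7 semitones, exactly the perfect fifth.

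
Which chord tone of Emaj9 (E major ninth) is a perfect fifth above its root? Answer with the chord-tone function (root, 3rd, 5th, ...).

5th

Spelling the chord: E-G♯-B-D♯-F♯.
The root is E. A perfect fifth above E is B.
B is the chord's 5th.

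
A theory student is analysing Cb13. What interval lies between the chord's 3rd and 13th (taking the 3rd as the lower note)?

Cb13 (Cb dominant thirteenth): Cb, Eb, Gb, Bbb, Db, Ab.
The 3rd is Eb and the 13th is Ab.
From Eb to Ab is 17 semitones, exactly the perfect eleventh.

perfect eleventh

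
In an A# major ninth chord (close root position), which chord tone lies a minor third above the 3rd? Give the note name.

E#

A#maj9: A# C## E# G## B#.
The 3rd is C##. A minor third above C## is E#.
E# is the chord's 5th.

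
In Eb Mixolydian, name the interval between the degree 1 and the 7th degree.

minor 7th

Spelling Eb Mixolydian: Eb F G Ab Bb C Db.
So we need the interval from Eb up to Db.
7 letter names make it a seventh; at 10 semitones (a half step narrower than major) the quality is minor.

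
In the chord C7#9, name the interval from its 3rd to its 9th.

major 7th

The chord tones of C7#9 (C dominant seventh sharp nine) are C E G Bb D#.
So we need the interval from E up to D#.
Counting 7 letters and 11 half steps from E gives a major seventh.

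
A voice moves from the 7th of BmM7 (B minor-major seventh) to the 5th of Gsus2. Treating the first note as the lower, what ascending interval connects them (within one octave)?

The 7th of BmM7 (B minor-major seventh) is A♯; the 5th of Gsus2 is D.
4 letter names make it a fourth; at 4 semitones (a half step narrower than perfect) the quality is diminished.

diminished fourth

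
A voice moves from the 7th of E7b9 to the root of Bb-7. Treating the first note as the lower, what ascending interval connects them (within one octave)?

minor 6th

The 7th of E7b9 is D; the root of Bb-7 is Bb.
From D to Bb: 8 semitones over a sixth = minor.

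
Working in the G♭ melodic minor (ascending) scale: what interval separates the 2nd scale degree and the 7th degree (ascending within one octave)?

major sixth

Spelling the G♭ melodic minor (ascending) scale: G♭ A♭ B𝄫 C♭ D♭ E♭ F.
So we need the interval from A♭ up to F.
Counting 6 letters and 9 half steps from A♭ gives a major sixth.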